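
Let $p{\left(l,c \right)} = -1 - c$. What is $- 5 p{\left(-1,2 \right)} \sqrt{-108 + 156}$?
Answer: $60 \sqrt{3} \approx 103.92$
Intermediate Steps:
$- 5 p{\left(-1,2 \right)} \sqrt{-108 + 156} = - 5 \left(-1 - 2\right) \sqrt{-108 + 156} = - 5 \left(-1 - 2\right) \sqrt{48} = \left(-5\right) \left(-3\right) 4 \sqrt{3} = 15 \cdot 4 \sqrt{3} = 60 \sqrt{3}$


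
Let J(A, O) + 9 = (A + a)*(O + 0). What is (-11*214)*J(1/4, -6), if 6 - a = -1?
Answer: 123585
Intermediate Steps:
a = 7 (a = 6 - 1*(-1) = 6 + 1 = 7)
J(A, O) = -9 + O*(7 + A) (J(A, O) = -9 + (A + 7)*(O + 0) = -9 + (7 + A)*O = -9 + O*(7 + A))
(-11*214)*J(1/4, -6) = (-11*214)*(-9 + 7*(-6) - 6/4) = -2354*(-9 - 42 + (1/4)*(-6)) = -2354*(-9 - 42 - 3/2) = -2354*(-105/2) = 123585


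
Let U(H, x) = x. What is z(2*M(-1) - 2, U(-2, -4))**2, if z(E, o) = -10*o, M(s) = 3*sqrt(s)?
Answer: 1600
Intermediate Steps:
z(2*M(-1) - 2, U(-2, -4))**2 = (-10*(-4))**2 = 40**2 = 1600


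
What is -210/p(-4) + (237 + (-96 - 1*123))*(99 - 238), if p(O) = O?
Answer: -4899/2 ≈ -2449.5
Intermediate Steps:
-210/p(-4) + (237 + (-96 - 1*123))*(99 - 238) = -210/(-4) + (237 + (-96 - 1*123))*(99 - 238) = -1/4*(-210) + (237 + (-96 - 123))*(-139) = 105/2 + (237 - 219)*(-139) = 105/2 + 18*(-139) = 105/2 - 2502 = -4899/2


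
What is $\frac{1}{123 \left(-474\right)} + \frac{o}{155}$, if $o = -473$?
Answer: $- \frac{27577001}{9036810} \approx -3.0516$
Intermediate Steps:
$\frac{1}{123 \left(-474\right)} + \frac{o}{155} = \frac{1}{123 \left(-474\right)} - \frac{473}{155} = \frac{1}{123} \left(- \frac{1}{474}\right) - \frac{473}{155} = - \frac{1}{58302} - \frac{473}{155} = - \frac{27577001}{9036810}$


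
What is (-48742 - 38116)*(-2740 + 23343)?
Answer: -1789535374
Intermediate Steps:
(-48742 - 38116)*(-2740 + 23343) = -86858*20603 = -1789535374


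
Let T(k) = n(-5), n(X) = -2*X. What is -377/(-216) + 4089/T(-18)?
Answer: 443497/1080 ≈ 410.65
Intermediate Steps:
T(k) = 10 (T(k) = -2*(-5) = 10)
-377/(-216) + 4089/T(-18) = -377/(-216) + 4089/10 = -377*(-1/216) + 4089*(1/10) = 377/216 + 4089/10 = 443497/1080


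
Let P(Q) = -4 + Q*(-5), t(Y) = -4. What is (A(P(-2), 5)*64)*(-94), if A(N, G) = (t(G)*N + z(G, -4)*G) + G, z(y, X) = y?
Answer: -36096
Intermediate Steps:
P(Q) = -4 - 5*Q
A(N, G) = G + G² - 4*N (A(N, G) = (-4*N + G*G) + G = (-4*N + G²) + G = (G² - 4*N) + G = G + G² - 4*N)
(A(P(-2), 5)*64)*(-94) = ((5 + 5² - 4*(-4 - 5*(-2)))*64)*(-94) = ((5 + 25 - 4*(-4 + 10))*64)*(-94) = ((5 + 25 - 4*6)*64)*(-94) = ((5 + 25 - 24)*64)*(-94) = (6*64)*(-94) = 384*(-94) = -36096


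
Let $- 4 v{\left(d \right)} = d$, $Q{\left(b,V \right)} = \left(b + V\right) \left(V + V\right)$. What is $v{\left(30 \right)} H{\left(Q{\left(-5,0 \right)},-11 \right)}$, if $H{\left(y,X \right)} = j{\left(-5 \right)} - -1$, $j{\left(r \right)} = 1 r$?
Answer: $30$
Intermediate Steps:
$j{\left(r \right)} = r$
$Q{\left(b,V \right)} = 2 V \left(V + b\right)$ ($Q{\left(b,V \right)} = \left(V + b\right) 2 V = 2 V \left(V + b\right)$)
$v{\left(d \right)} = - \frac{d}{4}$
$H{\left(y,X \right)} = -4$ ($H{\left(y,X \right)} = -5 - -1 = -5 + 1 = -4$)
$v{\left(30 \right)} H{\left(Q{\left(-5,0 \right)},-11 \right)} = \left(- \frac{1}{4}\right) 30 \left(-4\right) = \left(- \frac{15}{2}\right) \left(-4\right) = 30$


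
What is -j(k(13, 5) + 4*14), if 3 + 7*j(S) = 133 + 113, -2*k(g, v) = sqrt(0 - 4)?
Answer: -243/7 ≈ -34.714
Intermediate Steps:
k(g, v) = -I (k(g, v) = -sqrt(0 - 4)/2 = -I)
j(S) = 243/7 (j(S) = -3/7 + (133 + 113)/7 = -3/7 + (1/7)*246 = -3/7 + 246/7 = 243/7)
-j(k(13, 5) + 4*14) = -1*243/7 = -243/7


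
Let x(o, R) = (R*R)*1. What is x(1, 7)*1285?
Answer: 62965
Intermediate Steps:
x(o, R) = R² (x(o, R) = R²*1 = R²)
x(1, 7)*1285 = 7²*1285 = 49*1285 = 62965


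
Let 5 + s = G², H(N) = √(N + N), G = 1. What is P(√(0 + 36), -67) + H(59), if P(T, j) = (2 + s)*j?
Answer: 134 + √118 ≈ 144.86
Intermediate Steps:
H(N) = √2*√N (H(N) = √(2*N) = √2*√N)
s = -4 (s = -5 + 1² = -5 + 1 = -4)
P(T, j) = -2*j (P(T, j) = (2 - 4)*j = -2*j)
P(√(0 + 36), -67) + H(59) = -2*(-67) + √2*√59 = 134 + √118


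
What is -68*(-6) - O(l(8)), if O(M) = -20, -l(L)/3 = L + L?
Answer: 428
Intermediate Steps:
l(L) = -6*L (l(L) = -3*(L + L) = -6*L)
-68*(-6) - O(l(8)) = -68*(-6) - 1*(-20) = 408 + 20 = 428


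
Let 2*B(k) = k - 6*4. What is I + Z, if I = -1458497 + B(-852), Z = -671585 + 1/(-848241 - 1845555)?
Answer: -5739186253921/2693796 ≈ -2.1305e+6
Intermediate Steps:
B(k) = -12 + k/2 (B(k) = (k - 6*4)/2 = (k - 24)/2 = (-24 + k)/2 = -12 + k/2)
Z = -1809112986661/2693796 (Z = -671585 + 1/(-2693796) = -671585 - 1/2693796 = -1809112986661/2693796 ≈ -6.7159e+5)
I = -1458935 (I = -1458497 + (-12 + (½)*(-852)) = -1458497 + (-12 - 426) = -1458497 - 438 = -1458935)
I + Z = -1458935 - 1809112986661/2693796 = -5739186253921/2693796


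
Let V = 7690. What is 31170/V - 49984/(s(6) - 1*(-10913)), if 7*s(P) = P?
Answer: -30934423/58749293 ≈ -0.52655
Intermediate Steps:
s(P) = P/7
31170/V - 49984/(s(6) - 1*(-10913)) = 31170/7690 - 49984/((⅐)*6 - 1*(-10913)) = 31170*(1/7690) - 49984/(6/7 + 10913) = 3117/769 - 49984/76397/7 = 3117/769 - 49984*7/76397 = 3117/769 - 349888/76397 = -30934423/58749293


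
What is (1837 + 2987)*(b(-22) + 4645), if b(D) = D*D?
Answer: 24742296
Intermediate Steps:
b(D) = D**2
(1837 + 2987)*(b(-22) + 4645) = (1837 + 2987)*((-22)**2 + 4645) = 4824*(484 + 4645) = 4824*5129 = 24742296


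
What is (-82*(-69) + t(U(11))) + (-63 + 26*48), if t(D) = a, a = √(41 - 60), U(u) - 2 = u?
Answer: 6843 + I*√19 ≈ 6843.0 + 4.3589*I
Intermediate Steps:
U(u) = 2 + u
a = I*√19 (a = √(-19) = I*√19 ≈ 4.3589*I)
t(D) = I*√19
(-82*(-69) + t(U(11))) + (-63 + 26*48) = (-82*(-69) + I*√19) + (-63 + 26*48) = (5658 + I*√19) + (-63 + 1248) = (5658 + I*√19) + 1185 = 6843 + I*√19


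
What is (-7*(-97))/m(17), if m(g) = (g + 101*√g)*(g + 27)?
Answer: -679/448096 + 68579*√17/7617632 ≈ 0.035604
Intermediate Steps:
m(g) = (27 + g)*(g + 101*√g) (m(g) = (g + 101*√g)*(27 + g) = (27 + g)*(g + 101*√g))
(-7*(-97))/m(17) = (-7*(-97))/(17² + 27*17 + 101*17^(3/2) + 2727*√17) = 679/(289 + 459 + 101*(17*√17) + 2727*√17) = 679/(289 + 459 + 1717*√17 + 2727*√17) = 679/(748 + 4444*√17)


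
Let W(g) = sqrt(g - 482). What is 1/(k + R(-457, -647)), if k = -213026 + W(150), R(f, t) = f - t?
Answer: -53209/11324790807 - I*sqrt(83)/22649581614 ≈ -4.6984e-6 - 4.0223e-10*I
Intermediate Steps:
W(g) = sqrt(-482 + g)
k = -213026 + 2*I*sqrt(83) (k = -213026 + sqrt(-482 + 150) = -213026 + sqrt(-332) = -213026 + 2*I*sqrt(83) ≈ -2.1303e+5 + 18.221*I)
1/(k + R(-457, -647)) = 1/((-213026 + 2*I*sqrt(83)) + (-457 - 1*(-647))) = 1/((-213026 + 2*I*sqrt(83)) + (-457 + 647)) = 1/((-213026 + 2*I*sqrt(83)) + 190) = 1/(-212836 + 2*I*sqrt(83))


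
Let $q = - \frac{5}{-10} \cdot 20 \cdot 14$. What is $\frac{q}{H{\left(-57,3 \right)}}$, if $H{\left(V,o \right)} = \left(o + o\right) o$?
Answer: $\frac{70}{9} \approx 7.7778$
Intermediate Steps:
$H{\left(V,o \right)} = 2 o^{2}$ ($H{\left(V,o \right)} = 2 o o = 2 o^{2}$)
$q = 140$ ($q = \left(-5\right) \left(- \frac{1}{10}\right) 20 \cdot 14 = \frac{1}{2} \cdot 20 \cdot 14 = 10 \cdot 14 = 140$)
$\frac{q}{H{\left(-57,3 \right)}} = \frac{140}{2 \cdot 3^{2}} = \frac{140}{2 \cdot 9} = \frac{140}{18} = 140 \cdot \frac{1}{18} = \frac{70}{9}$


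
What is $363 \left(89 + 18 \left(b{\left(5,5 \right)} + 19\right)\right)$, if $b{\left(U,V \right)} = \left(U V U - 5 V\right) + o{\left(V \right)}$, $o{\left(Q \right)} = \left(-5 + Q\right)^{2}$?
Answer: $809853$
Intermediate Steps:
$b{\left(U,V \right)} = \left(-5 + V\right)^{2} - 5 V + V U^{2}$ ($b{\left(U,V \right)} = \left(U V U - 5 V\right) + \left(-5 + V\right)^{2} = \left(V U^{2} - 5 V\right) + \left(-5 + V\right)^{2} = \left(- 5 V + V U^{2}\right) + \left(-5 + V\right)^{2} = \left(-5 + V\right)^{2} - 5 V + V U^{2}$)
$363 \left(89 + 18 \left(b{\left(5,5 \right)} + 19\right)\right) = 363 \left(89 + 18 \left(\left(\left(-5 + 5\right)^{2} - 25 + 5 \cdot 5^{2}\right) + 19\right)\right) = 363 \left(89 + 18 \left(\left(0^{2} - 25 + 5 \cdot 25\right) + 19\right)\right) = 363 \left(89 + 18 \left(\left(0 - 25 + 125\right) + 19\right)\right) = 363 \left(89 + 18 \left(100 + 19\right)\right) = 363 \left(89 + 18 \cdot 119\right) = 363 \left(89 + 2142\right) = 363 \cdot 2231 = 809853$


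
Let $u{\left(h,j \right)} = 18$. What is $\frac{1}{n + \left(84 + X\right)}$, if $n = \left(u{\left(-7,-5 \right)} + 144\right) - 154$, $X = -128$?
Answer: $- \frac{1}{36} \approx -0.027778$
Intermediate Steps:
$n = 8$ ($n = \left(18 + 144\right) - 154 = 162 - 154 = 8$)
$\frac{1}{n + \left(84 + X\right)} = \frac{1}{8 + \left(84 - 128\right)} = \frac{1}{8 - 44} = \frac{1}{-36} = - \frac{1}{36}$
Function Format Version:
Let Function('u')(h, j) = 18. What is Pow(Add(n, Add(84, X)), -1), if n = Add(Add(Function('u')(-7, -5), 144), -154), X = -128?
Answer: Rational(-1, 36) ≈ -0.027778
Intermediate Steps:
n = 8 (n = Add(Add(18, 144), -154) = Add(162, -154) = 8)
Pow(Add(n, Add(84, X)), -1) = Pow(Add(8, Add(84, -128)), -1) = Pow(Add(8, -44), -1) = Pow(-36, -1) = Rational(-1, 36)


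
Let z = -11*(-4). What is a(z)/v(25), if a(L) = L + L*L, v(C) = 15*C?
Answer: 132/25 ≈ 5.2800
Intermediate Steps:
z = 44
a(L) = L + L**2
a(z)/v(25) = (44*(1 + 44))/((15*25)) = (44*45)/375 = 1980*(1/375) = 132/25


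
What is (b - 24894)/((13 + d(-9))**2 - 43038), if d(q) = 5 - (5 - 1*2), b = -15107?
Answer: 40001/42813 ≈ 0.93432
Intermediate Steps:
d(q) = 2 (d(q) = 5 - (5 - 2) = 5 - 1*3 = 5 - 3 = 2)
(b - 24894)/((13 + d(-9))**2 - 43038) = (-15107 - 24894)/((13 + 2)**2 - 43038) = -40001/(15**2 - 43038) = -40001/(225 - 43038) = -40001/(-42813) = -40001*(-1/42813) = 40001/42813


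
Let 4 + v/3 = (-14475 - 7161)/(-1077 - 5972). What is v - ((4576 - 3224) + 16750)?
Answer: -127620678/7049 ≈ -18105.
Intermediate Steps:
v = -19680/7049 (v = -12 + 3*((-14475 - 7161)/(-1077 - 5972)) = -12 + 3*(-21636/(-7049)) = -12 + 3*(-21636*(-1/7049)) = -12 + 3*(21636/7049) = -12 + 64908/7049 = -19680/7049 ≈ -2.7919)
v - ((4576 - 3224) + 16750) = -19680/7049 - ((4576 - 3224) + 16750) = -19680/7049 - (1352 + 16750) = -19680/7049 - 1*18102 = -19680/7049 - 18102 = -127620678/7049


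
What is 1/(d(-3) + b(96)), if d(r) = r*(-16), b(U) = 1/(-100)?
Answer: 100/4799 ≈ 0.020838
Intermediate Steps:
b(U) = -1/100
d(r) = -16*r
1/(d(-3) + b(96)) = 1/(-16*(-3) - 1/100) = 1/(48 - 1/100) = 1/(4799/100) = 100/4799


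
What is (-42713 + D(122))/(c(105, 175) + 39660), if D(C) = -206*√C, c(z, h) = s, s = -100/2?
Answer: -42713/39610 - 103*√122/19805 ≈ -1.1358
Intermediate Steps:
s = -50 (s = -100*½ = -50)
c(z, h) = -50
(-42713 + D(122))/(c(105, 175) + 39660) = (-42713 - 206*√122)/(-50 + 39660) = (-42713 - 206*√122)/39610 = (-42713 - 206*√122)*(1/39610) = -42713/39610 - 103*√122/19805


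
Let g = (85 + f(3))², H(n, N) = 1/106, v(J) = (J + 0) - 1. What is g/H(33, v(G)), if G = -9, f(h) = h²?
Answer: 936616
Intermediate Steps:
v(J) = -1 + J (v(J) = J - 1 = -1 + J)
H(n, N) = 1/106
g = 8836 (g = (85 + 3²)² = (85 + 9)² = 94² = 8836)
g/H(33, v(G)) = 8836/(1/106) = 8836*106 = 936616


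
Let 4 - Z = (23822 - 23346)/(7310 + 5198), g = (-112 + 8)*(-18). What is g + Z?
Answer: 5866133/3127 ≈ 1876.0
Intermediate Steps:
g = 1872 (g = -104*(-18) = 1872)
Z = 12389/3127 (Z = 4 - (23822 - 23346)/(7310 + 5198) = 4 - 476/12508 = 4 - 1*119/3127 = 4 - 119/3127 = 12389/3127 ≈ 3.9619)
g + Z = 1872 + 12389/3127 = 5866133/3127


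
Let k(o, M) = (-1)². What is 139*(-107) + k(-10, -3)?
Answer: -14872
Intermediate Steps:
k(o, M) = 1
139*(-107) + k(-10, -3) = 139*(-107) + 1 = -14873 + 1 = -14872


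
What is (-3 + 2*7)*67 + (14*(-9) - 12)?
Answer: 599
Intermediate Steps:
(-3 + 2*7)*67 + (14*(-9) - 12) = (-3 + 14)*67 + (-126 - 12) = 11*67 - 138 = 737 - 138 = 599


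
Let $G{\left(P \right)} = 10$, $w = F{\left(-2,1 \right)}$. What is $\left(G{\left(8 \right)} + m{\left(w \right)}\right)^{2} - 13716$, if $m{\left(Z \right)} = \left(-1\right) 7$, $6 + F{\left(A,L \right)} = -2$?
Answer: $-13707$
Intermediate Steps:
$F{\left(A,L \right)} = -8$ ($F{\left(A,L \right)} = -6 - 2 = -8$)
$w = -8$
$m{\left(Z \right)} = -7$
$\left(G{\left(8 \right)} + m{\left(w \right)}\right)^{2} - 13716 = \left(10 - 7\right)^{2} - 13716 = 3^{2} - 13716 = 9 - 13716 = -13707$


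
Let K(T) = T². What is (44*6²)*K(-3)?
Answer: 14256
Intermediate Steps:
(44*6²)*K(-3) = (44*6²)*(-3)² = (44*36)*9 = 1584*9 = 14256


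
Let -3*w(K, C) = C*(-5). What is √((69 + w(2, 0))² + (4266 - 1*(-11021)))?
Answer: 4*√1253 ≈ 141.59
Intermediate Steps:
w(K, C) = 5*C/3 (w(K, C) = -C*(-5)/3 = -(-5)*C/3 = 5*C/3)
√((69 + w(2, 0))² + (4266 - 1*(-11021))) = √((69 + (5/3)*0)² + (4266 - 1*(-11021))) = √((69 + 0)² + (4266 + 11021)) = √(69² + 15287) = √(4761 + 15287) = √20048 = 4*√1253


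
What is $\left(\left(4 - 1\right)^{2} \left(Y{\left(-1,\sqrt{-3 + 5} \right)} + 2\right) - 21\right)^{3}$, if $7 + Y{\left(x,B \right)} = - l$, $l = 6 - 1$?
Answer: $-1367631$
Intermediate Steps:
$l = 5$
$Y{\left(x,B \right)} = -12$ ($Y{\left(x,B \right)} = -7 - 5 = -12$)
$\left(\left(4 - 1\right)^{2} \left(Y{\left(-1,\sqrt{-3 + 5} \right)} + 2\right) - 21\right)^{3} = \left(\left(4 - 1\right)^{2} \left(-12 + 2\right) - 21\right)^{3} = \left(3^{2} \left(-10\right) - 21\right)^{3} = \left(9 \left(-10\right) - 21\right)^{3} = \left(-90 - 21\right)^{3} = \left(-111\right)^{3} = -1367631$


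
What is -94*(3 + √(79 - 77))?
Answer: -282 - 94*√2 ≈ -414.94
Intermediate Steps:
-94*(3 + √(79 - 77)) = -94*(3 + √2) = -282 - 94*√2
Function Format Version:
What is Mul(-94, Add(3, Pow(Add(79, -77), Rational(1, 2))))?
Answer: Add(-282, Mul(-94, Pow(2, Rational(1, 2)))) ≈ -414.94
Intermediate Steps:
Mul(-94, Add(3, Pow(Add(79, -77), Rational(1, 2)))) = Mul(-94, Add(3, Pow(2, Rational(1, 2)))) = Add(-282, Mul(-94, Pow(2, Rational(1, 2))))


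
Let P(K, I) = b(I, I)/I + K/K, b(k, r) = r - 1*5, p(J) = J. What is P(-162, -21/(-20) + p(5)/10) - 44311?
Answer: -1373679/31 ≈ -44312.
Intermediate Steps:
b(k, r) = -5 + r (b(k, r) = r - 5 = -5 + r)
P(K, I) = 1 + (-5 + I)/I (P(K, I) = (-5 + I)/I + K/K = (-5 + I)/I + 1 = 1 + (-5 + I)/I)
P(-162, -21/(-20) + p(5)/10) - 44311 = (2 - 5/(-21/(-20) + 5/10)) - 44311 = (2 - 5/(-21*(-1/20) + 5*(⅒))) - 44311 = (2 - 5/(21/20 + ½)) - 44311 = (2 - 5/31/20) - 44311 = (2 - 5*20/31) - 44311 = (2 - 100/31) - 44311 = -38/31 - 44311 = -1373679/31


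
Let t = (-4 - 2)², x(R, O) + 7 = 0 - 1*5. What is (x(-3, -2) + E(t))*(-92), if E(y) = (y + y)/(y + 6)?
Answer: 6624/7 ≈ 946.29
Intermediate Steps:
x(R, O) = -12 (x(R, O) = -7 + (0 - 1*5) = -7 + (0 - 5) = -7 - 5 = -12)
t = 36 (t = (-6)² = 36)
E(y) = 2*y/(6 + y) (E(y) = (2*y)/(6 + y) = 2*y/(6 + y))
(x(-3, -2) + E(t))*(-92) = (-12 + 2*36/(6 + 36))*(-92) = (-12 + 2*36/42)*(-92) = (-12 + 2*36*(1/42))*(-92) = (-12 + 12/7)*(-92) = -72/7*(-92) = 6624/7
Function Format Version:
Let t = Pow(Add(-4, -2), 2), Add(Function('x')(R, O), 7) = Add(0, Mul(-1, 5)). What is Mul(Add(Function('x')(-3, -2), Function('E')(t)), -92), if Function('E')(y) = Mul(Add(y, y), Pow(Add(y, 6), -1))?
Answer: Rational(6624, 7) ≈ 946.29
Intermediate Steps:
Function('x')(R, O) = -12 (Function('x')(R, O) = Add(-7, Add(0, Mul(-1, 5))) = Add(-7, Add(0, -5)) = Add(-7, -5) = -12)
t = 36 (t = Pow(-6, 2) = 36)
Function('E')(y) = Mul(2, y, Pow(Add(6, y), -1)) (Function('E')(y) = Mul(Mul(2, y), Pow(Add(6, y), -1)) = Mul(2, y, Pow(Add(6, y), -1)))
Mul(Add(Function('x')(-3, -2), Function('E')(t)), -92) = Mul(Add(-12, Mul(2, 36, Pow(Add(6, 36), -1))), -92) = Mul(Add(-12, Mul(2, 36, Pow(42, -1))), -92) = Mul(Add(-12, Mul(2, 36, Rational(1, 42))), -92) = Mul(Add(-12, Rational(12, 7)), -92) = Mul(Rational(-72, 7), -92) = Rational(6624, 7)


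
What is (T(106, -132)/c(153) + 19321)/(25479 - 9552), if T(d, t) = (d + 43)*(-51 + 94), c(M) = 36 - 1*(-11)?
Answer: 914494/748569 ≈ 1.2217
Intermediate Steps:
c(M) = 47 (c(M) = 36 + 11 = 47)
T(d, t) = 1849 + 43*d (T(d, t) = (43 + d)*43 = 1849 + 43*d)
(T(106, -132)/c(153) + 19321)/(25479 - 9552) = ((1849 + 43*106)/47 + 19321)/(25479 - 9552) = ((1849 + 4558)*(1/47) + 19321)/15927 = (6407*(1/47) + 19321)*(1/15927) = (6407/47 + 19321)*(1/15927) = (914494/47)*(1/15927) = 914494/748569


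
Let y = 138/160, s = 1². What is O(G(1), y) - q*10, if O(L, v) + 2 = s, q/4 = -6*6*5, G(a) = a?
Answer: 7199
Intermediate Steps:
s = 1
q = -720 (q = 4*(-6*6*5) = 4*(-36*5) = 4*(-180) = -720)
y = 69/80 (y = 138*(1/160) = 69/80 ≈ 0.86250)
O(L, v) = -1 (O(L, v) = -2 + 1 = -1)
O(G(1), y) - q*10 = -1 - (-720)*10 = -1 - 1*(-7200) = -1 + 7200 = 7199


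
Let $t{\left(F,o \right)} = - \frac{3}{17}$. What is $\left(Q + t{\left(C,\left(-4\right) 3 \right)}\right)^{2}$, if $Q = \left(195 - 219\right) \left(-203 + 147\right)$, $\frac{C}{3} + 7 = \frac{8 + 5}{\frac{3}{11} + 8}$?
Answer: $\frac{521894025}{289} \approx 1.8059 \cdot 10^{6}$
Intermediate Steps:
$C = - \frac{114}{7}$ ($C = -21 + 3 \frac{8 + 5}{\frac{3}{11} + 8} = -21 + 3 \frac{13}{3 \cdot \frac{1}{11} + 8} = -21 + 3 \frac{13}{\frac{3}{11} + 8} = -21 + 3 \frac{13}{\frac{91}{11}} = -21 + 3 \cdot 13 \cdot \frac{11}{91} = -21 + 3 \cdot \frac{11}{7} = -21 + \frac{33}{7} = - \frac{114}{7} \approx -16.286$)
$Q = 1344$ ($Q = \left(-24\right) \left(-56\right) = 1344$)
$t{\left(F,o \right)} = - \frac{3}{17}$ ($t{\left(F,o \right)} = \left(-3\right) \frac{1}{17} = - \frac{3}{17}$)
$\left(Q + t{\left(C,\left(-4\right) 3 \right)}\right)^{2} = \left(1344 - \frac{3}{17}\right)^{2} = \left(\frac{22845}{17}\right)^{2} = \frac{521894025}{289}$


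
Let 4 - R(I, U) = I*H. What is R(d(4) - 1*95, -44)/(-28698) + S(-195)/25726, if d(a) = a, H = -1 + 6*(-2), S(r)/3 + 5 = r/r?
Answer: 4997763/123047458 ≈ 0.040617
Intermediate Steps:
S(r) = -12 (S(r) = -15 + 3*(r/r) = -15 + 3*1 = -15 + 3 = -12)
H = -13 (H = -1 - 12 = -13)
R(I, U) = 4 + 13*I (R(I, U) = 4 - I*(-13) = 4 - (-13)*I = 4 + 13*I)
R(d(4) - 1*95, -44)/(-28698) + S(-195)/25726 = (4 + 13*(4 - 1*95))/(-28698) - 12/25726 = (4 + 13*(4 - 95))*(-1/28698) - 12*1/25726 = (4 + 13*(-91))*(-1/28698) - 6/12863 = (4 - 1183)*(-1/28698) - 6/12863 = -1179*(-1/28698) - 6/12863 = 393/9566 - 6/12863 = 4997763/123047458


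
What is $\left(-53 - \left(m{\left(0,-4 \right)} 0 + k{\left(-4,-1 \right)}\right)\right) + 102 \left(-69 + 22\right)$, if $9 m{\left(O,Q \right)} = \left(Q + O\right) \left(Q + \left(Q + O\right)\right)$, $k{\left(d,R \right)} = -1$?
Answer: $-4846$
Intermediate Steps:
$m{\left(O,Q \right)} = \frac{\left(O + Q\right) \left(O + 2 Q\right)}{9}$ ($m{\left(O,Q \right)} = \frac{\left(Q + O\right) \left(Q + \left(Q + O\right)\right)}{9} = \frac{\left(O + Q\right) \left(Q + \left(O + Q\right)\right)}{9} = \frac{\left(O + Q\right) \left(O + 2 Q\right)}{9}$)
$\left(-53 - \left(m{\left(0,-4 \right)} 0 + k{\left(-4,-1 \right)}\right)\right) + 102 \left(-69 + 22\right) = \left(-53 - \left(\left(\frac{0^{2}}{9} + \frac{2 \left(-4\right)^{2}}{9} + \frac{1}{3} \cdot 0 \left(-4\right)\right) 0 - 1\right)\right) + 102 \left(-69 + 22\right) = \left(-53 - \left(\left(\frac{1}{9} \cdot 0 + \frac{2}{9} \cdot 16 + 0\right) 0 - 1\right)\right) + 102 \left(-47\right) = \left(-53 - \left(\left(0 + \frac{32}{9} + 0\right) 0 - 1\right)\right) - 4794 = \left(-53 - \left(\frac{32}{9} \cdot 0 - 1\right)\right) - 4794 = \left(-53 - \left(0 - 1\right)\right) - 4794 = \left(-53 - -1\right) - 4794 = \left(-53 + 1\right) - 4794 = -52 - 4794 = -4846$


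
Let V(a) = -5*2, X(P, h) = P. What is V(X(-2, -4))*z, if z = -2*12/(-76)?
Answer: -60/19 ≈ -3.1579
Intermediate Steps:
V(a) = -10
z = 6/19 (z = -24*(-1/76) = 6/19 ≈ 0.31579)
V(X(-2, -4))*z = -10*6/19 = -60/19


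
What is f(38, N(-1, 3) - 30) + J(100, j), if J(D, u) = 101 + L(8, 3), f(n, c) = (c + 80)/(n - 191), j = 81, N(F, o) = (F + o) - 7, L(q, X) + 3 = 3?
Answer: 1712/17 ≈ 100.71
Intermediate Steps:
L(q, X) = 0 (L(q, X) = -3 + 3 = 0)
N(F, o) = -7 + F + o
f(n, c) = (80 + c)/(-191 + n)
J(D, u) = 101 (J(D, u) = 101 + 0 = 101)
f(38, N(-1, 3) - 30) + J(100, j) = (80 + ((-7 - 1 + 3) - 30))/(-191 + 38) + 101 = (80 + (-5 - 30))/(-153) + 101 = -(80 - 35)/153 + 101 = -1/153*45 + 101 = -5/17 + 101 = 1712/17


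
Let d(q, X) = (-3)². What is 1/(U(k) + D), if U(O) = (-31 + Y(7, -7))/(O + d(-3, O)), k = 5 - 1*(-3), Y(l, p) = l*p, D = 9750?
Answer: 17/165670 ≈ 0.00010261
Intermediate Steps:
d(q, X) = 9
k = 8 (k = 5 + 3 = 8)
U(O) = -80/(9 + O) (U(O) = (-31 + 7*(-7))/(O + 9) = (-31 - 49)/(9 + O) = -80/(9 + O))
1/(U(k) + D) = 1/(-80/(9 + 8) + 9750) = 1/(-80/17 + 9750) = 1/(165670/17) = 17/165670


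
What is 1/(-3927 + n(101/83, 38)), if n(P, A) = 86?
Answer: -1/3841 ≈ -0.00026035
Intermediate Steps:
1/(-3927 + n(101/83, 38)) = 1/(-3927 + 86) = 1/(-3841) = -1/3841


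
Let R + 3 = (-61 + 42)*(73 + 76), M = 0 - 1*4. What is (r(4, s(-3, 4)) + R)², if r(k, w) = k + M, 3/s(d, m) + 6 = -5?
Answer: 8031556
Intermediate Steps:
M = -4 (M = 0 - 4 = -4)
s(d, m) = -3/11 (s(d, m) = 3/(-6 - 5) = 3/(-11) = 3*(-1/11) = -3/11)
r(k, w) = -4 + k (r(k, w) = k - 4 = -4 + k)
R = -2834 (R = -3 + (-61 + 42)*(73 + 76) = -3 - 19*149 = -3 - 2831 = -2834)
(r(4, s(-3, 4)) + R)² = ((-4 + 4) - 2834)² = (0 - 2834)² = (-2834)² = 8031556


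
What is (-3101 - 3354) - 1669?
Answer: -8124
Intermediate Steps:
(-3101 - 3354) - 1669 = -6455 - 1669 = -8124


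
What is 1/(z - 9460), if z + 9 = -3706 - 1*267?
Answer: -1/13442 ≈ -7.4394e-5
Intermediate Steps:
z = -3982 (z = -9 + (-3706 - 1*267) = -9 + (-3706 - 267) = -9 - 3973 = -3982)
1/(z - 9460) = 1/(-3982 - 9460) = 1/(-13442) = -1/13442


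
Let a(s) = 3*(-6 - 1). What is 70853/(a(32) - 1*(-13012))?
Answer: 70853/12991 ≈ 5.4540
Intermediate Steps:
a(s) = -21 (a(s) = 3*(-7) = -21)
70853/(a(32) - 1*(-13012)) = 70853/(-21 - 1*(-13012)) = 70853/(-21 + 13012) = 70853/12991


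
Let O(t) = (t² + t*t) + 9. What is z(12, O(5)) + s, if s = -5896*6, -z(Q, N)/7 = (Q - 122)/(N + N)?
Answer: -2086799/59 ≈ -35370.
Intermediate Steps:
O(t) = 9 + 2*t² (O(t) = (t² + t²) + 9 = 2*t² + 9 = 9 + 2*t²)
z(Q, N) = -7*(-122 + Q)/(2*N) (z(Q, N) = -7*(Q - 122)/(N + N) = -7*(-122 + Q)/(2*N))
s = -35376
z(12, O(5)) + s = 7*(122 - 1*12)/(2*(9 + 2*5²)) - 35376 = 7*(122 - 12)/(2*(9 + 2*25)) - 35376 = (7/2)*110/(9 + 50) - 35376 = (7/2)*110/59 - 35376 = (7/2)*(1/59)*110 - 35376 = 385/59 - 35376 = -2086799/59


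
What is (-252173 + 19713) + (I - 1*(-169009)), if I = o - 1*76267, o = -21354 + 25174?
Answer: -135898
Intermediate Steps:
o = 3820
I = -72447 (I = 3820 - 1*76267 = 3820 - 76267 = -72447)
(-252173 + 19713) + (I - 1*(-169009)) = (-252173 + 19713) + (-72447 - 1*(-169009)) = -232460 + (-72447 + 169009) = -232460 + 96562 = -135898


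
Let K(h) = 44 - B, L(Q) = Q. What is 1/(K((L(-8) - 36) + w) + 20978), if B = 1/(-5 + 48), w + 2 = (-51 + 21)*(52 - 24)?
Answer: 43/903945 ≈ 4.7569e-5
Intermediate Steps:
w = -842 (w = -2 + (-51 + 21)*(52 - 24) = -2 - 30*28 = -2 - 840 = -842)
B = 1/43 ≈ 0.023256
K(h) = 1891/43 (K(h) = 44 - 1*1/43 = 44 - 1/43 = 1891/43)
1/(K((L(-8) - 36) + w) + 20978) = 1/(1891/43 + 20978) = 1/(903945/43) = 43/903945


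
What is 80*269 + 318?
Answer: 21838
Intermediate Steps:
80*269 + 318 = 21520 + 318 = 21838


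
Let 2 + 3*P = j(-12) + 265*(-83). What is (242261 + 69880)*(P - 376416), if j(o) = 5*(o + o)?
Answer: -119796074155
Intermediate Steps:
j(o) = 10*o (j(o) = 5*(2*o) = 10*o)
P = -22117/3 (P = -⅔ + (10*(-12) + 265*(-83))/3 = -⅔ + (-120 - 21995)/3 = -⅔ + (⅓)*(-22115) = -⅔ - 22115/3 = -22117/3 ≈ -7372.3)
(242261 + 69880)*(P - 376416) = (242261 + 69880)*(-22117/3 - 376416) = 312141*(-1151365/3) = -119796074155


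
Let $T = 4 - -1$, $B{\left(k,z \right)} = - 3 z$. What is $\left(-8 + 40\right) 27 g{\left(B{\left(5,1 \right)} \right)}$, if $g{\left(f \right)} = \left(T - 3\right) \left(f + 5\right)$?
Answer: $3456$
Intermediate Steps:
$T = 5$ ($T = 4 + 1 = 5$)
$g{\left(f \right)} = 10 + 2 f$ ($g{\left(f \right)} = \left(5 - 3\right) \left(f + 5\right) = 2 \left(5 + f\right) = 10 + 2 f$)
$\left(-8 + 40\right) 27 g{\left(B{\left(5,1 \right)} \right)} = \left(-8 + 40\right) 27 \left(10 + 2 \left(\left(-3\right) 1\right)\right) = 32 \cdot 27 \left(10 + 2 \left(-3\right)\right) = 864 \left(10 - 6\right) = 864 \cdot 4 = 3456$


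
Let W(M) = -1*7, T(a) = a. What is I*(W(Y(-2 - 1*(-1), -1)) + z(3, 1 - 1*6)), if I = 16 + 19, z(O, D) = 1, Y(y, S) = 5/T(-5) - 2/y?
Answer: -210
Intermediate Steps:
Y(y, S) = -1 - 2/y (Y(y, S) = 5/(-5) - 2/y = 5*(-⅕) - 2/y = -1 - 2/y)
W(M) = -7
I = 35
I*(W(Y(-2 - 1*(-1), -1)) + z(3, 1 - 1*6)) = 35*(-7 + 1) = 35*(-6) = -210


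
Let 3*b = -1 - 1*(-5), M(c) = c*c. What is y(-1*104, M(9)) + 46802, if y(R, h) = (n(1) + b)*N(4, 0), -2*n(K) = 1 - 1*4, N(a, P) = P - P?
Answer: 46802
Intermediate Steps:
N(a, P) = 0
M(c) = c**2
n(K) = 3/2 (n(K) = -(1 - 1*4)/2 = -(1 - 4)/2 = -1/2*(-3) = 3/2)
b = 4/3 (b = (-1 - 1*(-5))/3 = (-1 + 5)/3 = (1/3)*4 = 4/3 ≈ 1.3333)
y(R, h) = 0 (y(R, h) = (3/2 + 4/3)*0 = (17/6)*0 = 0)
y(-1*104, M(9)) + 46802 = 0 + 46802 = 46802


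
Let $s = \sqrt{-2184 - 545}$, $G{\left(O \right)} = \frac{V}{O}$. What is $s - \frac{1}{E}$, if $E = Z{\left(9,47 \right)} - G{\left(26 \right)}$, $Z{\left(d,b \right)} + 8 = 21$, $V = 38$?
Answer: $- \frac{13}{150} + i \sqrt{2729} \approx -0.086667 + 52.24 i$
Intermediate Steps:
$Z{\left(d,b \right)} = 13$ ($Z{\left(d,b \right)} = -8 + 21 = 13$)
$G{\left(O \right)} = \frac{38}{O}$
$E = \frac{150}{13}$ ($E = 13 - \frac{38}{26} = 13 - 38 \cdot \frac{1}{26} = 13 - \frac{19}{13} = \frac{150}{13} \approx 11.538$)
$s = i \sqrt{2729}$ ($s = \sqrt{-2184 - 545} = \sqrt{-2729} = i \sqrt{2729} \approx 52.24 i$)
$s - \frac{1}{E} = i \sqrt{2729} - \frac{1}{\frac{150}{13}} = i \sqrt{2729} - \frac{13}{150} = - \frac{13}{150} + i \sqrt{2729}$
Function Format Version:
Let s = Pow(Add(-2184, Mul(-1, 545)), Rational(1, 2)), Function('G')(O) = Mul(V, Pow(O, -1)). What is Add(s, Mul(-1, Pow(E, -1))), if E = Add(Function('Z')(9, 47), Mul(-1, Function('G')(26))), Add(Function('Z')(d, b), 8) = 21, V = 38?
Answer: Add(Rational(-13, 150), Mul(I, Pow(2729, Rational(1, 2)))) ≈ Add(-0.086667, Mul(52.240, I))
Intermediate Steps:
Function('Z')(d, b) = 13 (Function('Z')(d, b) = Add(-8, 21) = 13)
Function('G')(O) = Mul(38, Pow(O, -1))
E = Rational(150, 13) (E = Add(13, Mul(-1, Mul(38, Pow(26, -1)))) = Add(13, Mul(-1, Mul(38, Rational(1, 26)))) = Add(13, Mul(-1, Rational(19, 13))) = Add(13, Rational(-19, 13)) = Rational(150, 13) ≈ 11.538)
s = Mul(I, Pow(2729, Rational(1, 2))) (s = Pow(Add(-2184, -545), Rational(1, 2)) = Pow(-2729, Rational(1, 2)) = Mul(I, Pow(2729, Rational(1, 2))) ≈ Mul(52.240, I))
Add(s, Mul(-1, Pow(E, -1))) = Add(Mul(I, Pow(2729, Rational(1, 2))), Mul(-1, Pow(Rational(150, 13), -1))) = Add(Mul(I, Pow(2729, Rational(1, 2))), Mul(-1, Rational(13, 150))) = Add(Mul(I, Pow(2729, Rational(1, 2))), Rational(-13, 150)) = Add(Rational(-13, 150), Mul(I, Pow(2729, Rational(1, 2))))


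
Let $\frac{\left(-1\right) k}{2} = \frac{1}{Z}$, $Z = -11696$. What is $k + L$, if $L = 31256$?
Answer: $\frac{182785089}{5848} \approx 31256.0$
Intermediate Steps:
$k = \frac{1}{5848}$ ($k = - \frac{2}{-11696} = \left(-2\right) \left(- \frac{1}{11696}\right) = \frac{1}{5848} \approx 0.000171$)
$k + L = \frac{1}{5848} + 31256 = \frac{182785089}{5848}$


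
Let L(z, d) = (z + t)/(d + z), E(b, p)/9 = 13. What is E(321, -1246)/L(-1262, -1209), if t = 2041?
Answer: -289107/779 ≈ -371.13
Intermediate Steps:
E(b, p) = 117 (E(b, p) = 9*13 = 117)
L(z, d) = (2041 + z)/(d + z) (L(z, d) = (z + 2041)/(d + z) = (2041 + z)/(d + z))
E(321, -1246)/L(-1262, -1209) = 117/(((2041 - 1262)/(-1209 - 1262))) = 117/((779/(-2471))) = 117/((-1/2471*779)) = 117/(-779/2471) = 117*(-2471/779) = -289107/779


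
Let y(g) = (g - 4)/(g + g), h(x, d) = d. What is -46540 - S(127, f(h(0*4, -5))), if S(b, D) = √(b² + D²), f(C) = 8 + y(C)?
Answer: -46540 - √1620821/10 ≈ -46667.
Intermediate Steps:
y(g) = (-4 + g)/(2*g) (y(g) = (-4 + g)/((2*g)) = (-4 + g)*(1/(2*g)) = (-4 + g)/(2*g))
f(C) = 8 + (-4 + C)/(2*C)
S(b, D) = √(D² + b²)
-46540 - S(127, f(h(0*4, -5))) = -46540 - √((17/2 - 2/(-5))² + 127²) = -46540 - √((17/2 - 2*(-⅕))² + 16129) = -46540 - √((17/2 + ⅖)² + 16129) = -46540 - √((89/10)² + 16129) = -46540 - √(7921/100 + 16129) = -46540 - √(1620821/100) = -46540 - √1620821/10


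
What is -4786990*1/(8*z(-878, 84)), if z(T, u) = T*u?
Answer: 2393495/295008 ≈ 8.1133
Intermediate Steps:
-4786990*1/(8*z(-878, 84)) = -4786990/(8*(-878*84)) = -4786990/(8*(-73752)) = -4786990/(-590016) = -4786990*(-1/590016) = 2393495/295008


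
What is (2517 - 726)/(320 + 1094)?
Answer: 1791/1414 ≈ 1.2666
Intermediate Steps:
(2517 - 726)/(320 + 1094) = 1791/1414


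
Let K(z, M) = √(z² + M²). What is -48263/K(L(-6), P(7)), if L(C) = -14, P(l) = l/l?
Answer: -48263*√197/197 ≈ -3438.6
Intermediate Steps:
P(l) = 1
K(z, M) = √(M² + z²)
-48263/K(L(-6), P(7)) = -48263/√(1² + (-14)²) = -48263/√(1 + 196) = -48263*√197/197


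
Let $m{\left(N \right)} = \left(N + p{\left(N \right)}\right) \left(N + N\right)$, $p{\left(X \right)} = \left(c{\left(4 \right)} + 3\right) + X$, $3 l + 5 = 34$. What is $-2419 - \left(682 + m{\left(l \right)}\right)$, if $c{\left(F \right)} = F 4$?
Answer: $- \frac{34579}{9} \approx -3842.1$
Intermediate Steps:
$l = \frac{29}{3}$ ($l = - \frac{5}{3} + \frac{1}{3} \cdot 34 = - \frac{5}{3} + \frac{34}{3} = \frac{29}{3} \approx 9.6667$)
$c{\left(F \right)} = 4 F$
$p{\left(X \right)} = 19 + X$ ($p{\left(X \right)} = \left(4 \cdot 4 + 3\right) + X = \left(16 + 3\right) + X = 19 + X$)
$m{\left(N \right)} = 2 N \left(19 + 2 N\right)$ ($m{\left(N \right)} = \left(N + \left(19 + N\right)\right) \left(N + N\right) = \left(19 + 2 N\right) 2 N = 2 N \left(19 + 2 N\right)$)
$-2419 - \left(682 + m{\left(l \right)}\right) = -2419 - \left(682 + 2 \cdot \frac{29}{3} \left(19 + 2 \cdot \frac{29}{3}\right)\right) = -2419 - \left(682 + 2 \cdot \frac{29}{3} \left(19 + \frac{58}{3}\right)\right) = -2419 - \left(682 + 2 \cdot \frac{29}{3} \cdot \frac{115}{3}\right) = -2419 - \left(682 + \frac{6670}{9}\right) = -2419 - \frac{12808}{9} = - \frac{34579}{9}$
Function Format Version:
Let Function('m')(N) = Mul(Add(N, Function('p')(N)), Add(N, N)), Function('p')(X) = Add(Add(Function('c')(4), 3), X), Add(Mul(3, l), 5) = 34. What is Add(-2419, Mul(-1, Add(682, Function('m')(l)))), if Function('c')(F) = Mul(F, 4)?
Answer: Rational(-34579, 9) ≈ -3842.1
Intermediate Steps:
l = Rational(29, 3) (l = Add(Rational(-5, 3), Mul(Rational(1, 3), 34)) = Add(Rational(-5, 3), Rational(34, 3)) = Rational(29, 3) ≈ 9.6667)
Function('c')(F) = Mul(4, F)
Function('p')(X) = Add(19, X) (Function('p')(X) = Add(Add(Mul(4, 4), 3), X) = Add(Add(16, 3), X) = Add(19, X))
Function('m')(N) = Mul(2, N, Add(19, Mul(2, N))) (Function('m')(N) = Mul(Add(N, Add(19, N)), Add(N, N)) = Mul(Add(19, Mul(2, N)), Mul(2, N)) = Mul(2, N, Add(19, Mul(2, N))))
Add(-2419, Mul(-1, Add(682, Function('m')(l)))) = Add(-2419, Mul(-1, Add(682, Mul(2, Rational(29, 3), Add(19, Mul(2, Rational(29, 3))))))) = Add(-2419, Mul(-1, Add(682, Mul(2, Rational(29, 3), Add(19, Rational(58, 3)))))) = Add(-2419, Mul(-1, Add(682, Mul(2, Rational(29, 3), Rational(115, 3))))) = Add(-2419, Mul(-1, Add(682, Rational(6670, 9)))) = Add(-2419, Mul(-1, Rational(12808, 9))) = Add(-2419, Rational(-12808, 9)) = Rational(-34579, 9)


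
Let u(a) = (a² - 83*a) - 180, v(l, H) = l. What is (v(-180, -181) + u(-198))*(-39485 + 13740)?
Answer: -1423132110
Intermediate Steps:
u(a) = -180 + a² - 83*a
(v(-180, -181) + u(-198))*(-39485 + 13740) = (-180 + (-180 + (-198)² - 83*(-198)))*(-39485 + 13740) = (-180 + (-180 + 39204 + 16434))*(-25745) = (-180 + 55458)*(-25745) = 55278*(-25745) = -1423132110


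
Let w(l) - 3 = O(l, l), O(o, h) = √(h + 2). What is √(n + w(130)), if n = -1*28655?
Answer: √(-28652 + 2*√33) ≈ 169.24*I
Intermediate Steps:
O(o, h) = √(2 + h)
n = -28655
w(l) = 3 + √(2 + l)
√(n + w(130)) = √(-28655 + (3 + √(2 + 130))) = √(-28655 + (3 + √132)) = √(-28655 + (3 + 2*√33)) = √(-28652 + 2*√33)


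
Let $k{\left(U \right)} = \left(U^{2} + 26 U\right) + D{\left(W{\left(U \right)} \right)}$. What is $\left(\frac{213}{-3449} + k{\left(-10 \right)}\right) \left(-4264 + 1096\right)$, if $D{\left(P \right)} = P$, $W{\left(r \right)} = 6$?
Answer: $\frac{1683345312}{3449} \approx 4.8807 \cdot 10^{5}$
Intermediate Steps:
$k{\left(U \right)} = 6 + U^{2} + 26 U$ ($k{\left(U \right)} = \left(U^{2} + 26 U\right) + 6 = 6 + U^{2} + 26 U$)
$\left(\frac{213}{-3449} + k{\left(-10 \right)}\right) \left(-4264 + 1096\right) = \left(\frac{213}{-3449} + \left(6 + \left(-10\right)^{2} + 26 \left(-10\right)\right)\right) \left(-4264 + 1096\right) = \left(213 \left(- \frac{1}{3449}\right) + \left(6 + 100 - 260\right)\right) \left(-3168\right) = \left(- \frac{213}{3449} - 154\right) \left(-3168\right) = \left(- \frac{531359}{3449}\right) \left(-3168\right) = \frac{1683345312}{3449}$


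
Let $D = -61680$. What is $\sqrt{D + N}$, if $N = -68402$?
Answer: $i \sqrt{130082} \approx 360.67 i$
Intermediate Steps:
$\sqrt{D + N} = \sqrt{-61680 - 68402} = \sqrt{-130082} = i \sqrt{130082}$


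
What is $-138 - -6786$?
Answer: $6648$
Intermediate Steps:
$-138 - -6786 = -138 + 6786 = 6648$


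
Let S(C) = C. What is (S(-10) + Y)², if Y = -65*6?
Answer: 160000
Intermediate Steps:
Y = -390
(S(-10) + Y)² = (-10 - 390)² = (-400)² = 160000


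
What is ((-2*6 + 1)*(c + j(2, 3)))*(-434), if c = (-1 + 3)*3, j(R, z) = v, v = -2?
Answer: 19096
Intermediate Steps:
j(R, z) = -2
c = 6 (c = 2*3 = 6)
((-2*6 + 1)*(c + j(2, 3)))*(-434) = ((-2*6 + 1)*(6 - 2))*(-434) = ((-12 + 1)*4)*(-434) = -11*4*(-434) = -44*(-434) = 19096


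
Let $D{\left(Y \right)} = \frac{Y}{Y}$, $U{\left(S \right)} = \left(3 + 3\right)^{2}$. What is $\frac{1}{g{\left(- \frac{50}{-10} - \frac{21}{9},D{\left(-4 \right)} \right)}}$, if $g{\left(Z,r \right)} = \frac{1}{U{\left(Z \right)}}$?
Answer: $36$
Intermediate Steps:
$U{\left(S \right)} = 36$ ($U{\left(S \right)} = 6^{2} = 36$)
$D{\left(Y \right)} = 1$
$g{\left(Z,r \right)} = \frac{1}{36}$
$\frac{1}{g{\left(- \frac{50}{-10} - \frac{21}{9},D{\left(-4 \right)} \right)}} = \frac{1}{\frac{1}{36}} = 36$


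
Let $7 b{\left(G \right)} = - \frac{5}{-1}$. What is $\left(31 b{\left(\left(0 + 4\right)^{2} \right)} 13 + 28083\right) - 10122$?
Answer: $\frac{127742}{7} \approx 18249.0$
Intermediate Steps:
$b{\left(G \right)} = \frac{5}{7}$ ($b{\left(G \right)} = \frac{\left(-5\right) \frac{1}{-1}}{7} = \frac{\left(-5\right) \left(-1\right)}{7} = \frac{1}{7} \cdot 5 = \frac{5}{7}$)
$\left(31 b{\left(\left(0 + 4\right)^{2} \right)} 13 + 28083\right) - 10122 = \left(31 \cdot \frac{5}{7} \cdot 13 + 28083\right) - 10122 = \left(\frac{155}{7} \cdot 13 + 28083\right) - 10122 = \left(\frac{2015}{7} + 28083\right) - 10122 = \frac{198596}{7} - 10122 = \frac{127742}{7}$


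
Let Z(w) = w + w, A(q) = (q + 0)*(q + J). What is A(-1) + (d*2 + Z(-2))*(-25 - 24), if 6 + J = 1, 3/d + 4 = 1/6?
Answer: 6410/23 ≈ 278.70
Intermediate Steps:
d = -18/23 (d = 3/(-4 + 1/6) = 3/(-4 + ⅙) = 3/(-23/6) = 3*(-6/23) = -18/23 ≈ -0.78261)
J = -5 (J = -6 + 1 = -5)
A(q) = q*(-5 + q) (A(q) = (q + 0)*(q - 5) = q*(-5 + q))
Z(w) = 2*w
A(-1) + (d*2 + Z(-2))*(-25 - 24) = -(-5 - 1) + (-18/23*2 + 2*(-2))*(-25 - 24) = -1*(-6) + (-36/23 - 4)*(-49) = 6 - 128/23*(-49) = 6 + 6272/23 = 6410/23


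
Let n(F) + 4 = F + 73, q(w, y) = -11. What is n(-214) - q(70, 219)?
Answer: -134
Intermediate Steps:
n(F) = 69 + F (n(F) = -4 + (F + 73) = -4 + (73 + F) = 69 + F)
n(-214) - q(70, 219) = (69 - 214) - 1*(-11) = -145 + 11 = -134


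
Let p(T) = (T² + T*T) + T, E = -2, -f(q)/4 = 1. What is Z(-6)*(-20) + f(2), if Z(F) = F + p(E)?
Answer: -4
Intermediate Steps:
f(q) = -4 (f(q) = -4*1 = -4)
p(T) = T + 2*T² (p(T) = (T² + T²) + T = 2*T² + T = T + 2*T²)
Z(F) = 6 + F (Z(F) = F - 2*(1 + 2*(-2)) = F - 2*(1 - 4) = F - 2*(-3) = F + 6 = 6 + F)
Z(-6)*(-20) + f(2) = (6 - 6)*(-20) - 4 = 0*(-20) - 4 = 0 - 4 = -4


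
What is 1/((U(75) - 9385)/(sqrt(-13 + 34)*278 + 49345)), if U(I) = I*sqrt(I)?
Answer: -18524113/3506254 - 740175*sqrt(3)/3506254 - 260903*sqrt(21)/8765635 - 6255*sqrt(7)/1753127 ≈ -5.7946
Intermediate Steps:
U(I) = I**(3/2)
1/((U(75) - 9385)/(sqrt(-13 + 34)*278 + 49345)) = 1/((75**(3/2) - 9385)/(sqrt(-13 + 34)*278 + 49345)) = 1/((375*sqrt(3) - 9385)/(sqrt(21)*278 + 49345)) = 1/((-9385 + 375*sqrt(3))/(278*sqrt(21) + 49345)) = 1/((-9385 + 375*sqrt(3))/(49345 + 278*sqrt(21))) = (49345 + 278*sqrt(21))/(-9385 + 375*sqrt(3))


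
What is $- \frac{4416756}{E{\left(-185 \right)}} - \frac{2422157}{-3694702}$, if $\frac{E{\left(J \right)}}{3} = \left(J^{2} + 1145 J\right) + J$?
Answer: $\frac{6108382509}{683519870} \approx 8.9367$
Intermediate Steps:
$E{\left(J \right)} = 3 J^{2} + 3438 J$ ($E{\left(J \right)} = 3 \left(\left(J^{2} + 1145 J\right) + J\right) = 3 \left(J^{2} + 1146 J\right) = 3 J^{2} + 3438 J$)
$- \frac{4416756}{E{\left(-185 \right)}} - \frac{2422157}{-3694702} = - \frac{4416756}{3 \left(-185\right) \left(1146 - 185\right)} - \frac{2422157}{-3694702} = - \frac{4416756}{3 \left(-185\right) 961} - - \frac{2422157}{3694702} = - \frac{4416756}{-533355} + \frac{2422157}{3694702} = \left(-4416756\right) \left(- \frac{1}{533355}\right) + \frac{2422157}{3694702} = \frac{1532}{185} + \frac{2422157}{3694702} = \frac{6108382509}{683519870}$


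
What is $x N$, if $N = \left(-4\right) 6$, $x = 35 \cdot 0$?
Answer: $0$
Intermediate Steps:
$x = 0$
$N = -24$
$x N = 0 \left(-24\right) = 0$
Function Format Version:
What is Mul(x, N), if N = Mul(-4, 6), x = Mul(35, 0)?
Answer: 0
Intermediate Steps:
x = 0
N = -24
Mul(x, N) = Mul(0, -24) = 0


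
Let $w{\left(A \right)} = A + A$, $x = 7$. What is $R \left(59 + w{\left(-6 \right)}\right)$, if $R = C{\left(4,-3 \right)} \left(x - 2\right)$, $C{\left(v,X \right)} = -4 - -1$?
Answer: $-705$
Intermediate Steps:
$C{\left(v,X \right)} = -3$ ($C{\left(v,X \right)} = -4 + 1 = -3$)
$R = -15$ ($R = - 3 \left(7 - 2\right) = \left(-3\right) 5 = -15$)
$w{\left(A \right)} = 2 A$
$R \left(59 + w{\left(-6 \right)}\right) = - 15 \left(59 + 2 \left(-6\right)\right) = - 15 \left(59 - 12\right) = \left(-15\right) 47 = -705$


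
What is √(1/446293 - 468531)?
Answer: I*√93320806006507526/446293 ≈ 684.49*I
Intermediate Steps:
√(1/446293 - 468531) = √(-209102105582/446293) = I*√93320806006507526/446293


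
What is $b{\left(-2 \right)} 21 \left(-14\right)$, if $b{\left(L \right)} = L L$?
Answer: $-1176$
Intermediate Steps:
$b{\left(L \right)} = L^{2}$
$b{\left(-2 \right)} 21 \left(-14\right) = \left(-2\right)^{2} \cdot 21 \left(-14\right) = 4 \cdot 21 \left(-14\right) = 84 \left(-14\right) = -1176$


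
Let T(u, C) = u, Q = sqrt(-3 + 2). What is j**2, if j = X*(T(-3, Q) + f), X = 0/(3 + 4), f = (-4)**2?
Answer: 0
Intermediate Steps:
f = 16
Q = I (Q = sqrt(-1) = I ≈ 1.0*I)
X = 0 (X = 0/7 = (1/7)*0 = 0)
j = 0 (j = 0*(-3 + 16) = 0*13 = 0)
j**2 = 0**2 = 0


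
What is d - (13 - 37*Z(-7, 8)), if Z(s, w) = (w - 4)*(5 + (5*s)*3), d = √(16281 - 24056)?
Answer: -14813 + 5*I*√311 ≈ -14813.0 + 88.176*I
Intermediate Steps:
d = 5*I*√311 (d = √(-7775) = 5*I*√311 ≈ 88.176*I)
Z(s, w) = (-4 + w)*(5 + 15*s)
d - (13 - 37*Z(-7, 8)) = 5*I*√311 - (13 - 37*(-20 - 60*(-7) + 5*8 + 15*(-7)*8)) = 5*I*√311 - (13 - 37*(-20 + 420 + 40 - 840)) = 5*I*√311 - (13 - 37*(-400)) = 5*I*√311 - (13 + 14800) = 5*I*√311 - 1*14813 = 5*I*√311 - 14813 = -14813 + 5*I*√311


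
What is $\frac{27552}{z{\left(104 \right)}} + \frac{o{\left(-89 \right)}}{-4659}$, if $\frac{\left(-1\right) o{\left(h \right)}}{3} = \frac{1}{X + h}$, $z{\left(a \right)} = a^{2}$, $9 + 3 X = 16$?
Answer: $\frac{13371291}{5249140} \approx 2.5473$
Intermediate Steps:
$X = \frac{7}{3}$ ($X = -3 + \frac{1}{3} \cdot 16 = -3 + \frac{16}{3} = \frac{7}{3} \approx 2.3333$)
$o{\left(h \right)} = - \frac{3}{\frac{7}{3} + h}$
$\frac{27552}{z{\left(104 \right)}} + \frac{o{\left(-89 \right)}}{-4659} = \frac{27552}{104^{2}} + \frac{\left(-9\right) \frac{1}{7 + 3 \left(-89\right)}}{-4659} = \frac{27552}{10816} + - \frac{9}{7 - 267} \left(- \frac{1}{4659}\right) = 27552 \cdot \frac{1}{10816} + - \frac{9}{-260} \left(- \frac{1}{4659}\right) = \frac{861}{338} + \left(-9\right) \left(- \frac{1}{260}\right) \left(- \frac{1}{4659}\right) = \frac{861}{338} + \frac{9}{260} \left(- \frac{1}{4659}\right) = \frac{861}{338} - \frac{3}{403780} = \frac{13371291}{5249140}$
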